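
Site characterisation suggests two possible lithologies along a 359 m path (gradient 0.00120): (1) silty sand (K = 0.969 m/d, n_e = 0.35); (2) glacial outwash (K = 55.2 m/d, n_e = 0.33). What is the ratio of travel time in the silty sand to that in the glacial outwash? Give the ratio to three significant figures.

Unit 1 (silty sand): v = 0.969×0.0012/0.35 = 0.003322 m/d, t = 359/0.003322 = 108100 d
Unit 2 (glacial outwash): v = 55.2×0.0012/0.33 = 0.2007 m/d, t = 359/0.2007 = 1788 d
t(silty sand) / t(glacial outwash) = 108100/1788 = 60.4

60.4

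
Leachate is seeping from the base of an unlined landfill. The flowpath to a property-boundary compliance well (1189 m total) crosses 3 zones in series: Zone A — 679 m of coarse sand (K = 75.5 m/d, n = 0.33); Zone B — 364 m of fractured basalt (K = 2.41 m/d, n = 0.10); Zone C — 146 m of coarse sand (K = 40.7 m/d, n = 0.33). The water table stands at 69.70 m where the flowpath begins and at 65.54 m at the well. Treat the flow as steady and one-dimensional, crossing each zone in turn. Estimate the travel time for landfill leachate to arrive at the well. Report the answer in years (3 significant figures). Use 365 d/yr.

33.3 years

Total head drop ΔH = 69.70 − 65.54 = 4.16 m
Steady 1-D flow in series ⇒ the Darcy flux q is identical in every zone and the zone head losses add (resistances L/K in series).
Σ(L/K) = 679/75.5 + 364/2.41 + 146/40.7 = 8.993 + 151.0 + 3.587 = 163.6 d
q = ΔH / Σ(L/K) = 4.16 / 163.6 = 0.02543 m/d (same in every zone)
Zone A: v = q/n = 0.02543/0.33 = 0.07705 m/d → t_A = 679/0.07705 = 8813 d
Zone B: v = q/n = 0.02543/0.10 = 0.2543 m/d → t_B = 364/0.2543 = 1432 d
Zone C: v = q/n = 0.02543/0.33 = 0.07705 m/d → t_C = 146/0.07705 = 1895 d
Total t = 8813 + 1432 + 1895 = 12140 d
   = 12140 / 365 = 33.3 yr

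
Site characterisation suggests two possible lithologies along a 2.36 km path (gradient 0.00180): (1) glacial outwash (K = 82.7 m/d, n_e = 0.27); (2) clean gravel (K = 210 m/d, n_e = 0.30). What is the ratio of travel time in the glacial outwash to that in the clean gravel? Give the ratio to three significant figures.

Unit 1 (glacial outwash): v = 82.7×0.0018/0.27 = 0.5513 m/d, t = 2360/0.5513 = 4281 d
Unit 2 (clean gravel): v = 210×0.0018/0.30 = 1.260 m/d, t = 2360/1.260 = 1873 d
t(glacial outwash) / t(clean gravel) = 4281/1873 = 2.29

2.29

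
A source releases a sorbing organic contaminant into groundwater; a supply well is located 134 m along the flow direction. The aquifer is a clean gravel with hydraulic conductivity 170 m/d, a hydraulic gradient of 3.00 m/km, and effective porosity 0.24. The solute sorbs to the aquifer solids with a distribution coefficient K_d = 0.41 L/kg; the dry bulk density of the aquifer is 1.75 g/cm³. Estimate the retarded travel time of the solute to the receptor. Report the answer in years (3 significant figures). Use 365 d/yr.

0.689 years

Darcy flux q = K·i = 170 × 0.0030 = 0.5100 m/d
v_s = q/n_e = 0.5100/0.24 = 2.125 m/d
Retardation R = 1 + ρ_b·K_d/n = 1 + 1.75×0.41/0.24 = 3.990
Contaminant velocity v_c = v/R = 2.125/3.990 = 0.5326 m/d
t = L/v_c = 134/0.5326 = 251.6 d
   = 251.6/365 = 0.689 yr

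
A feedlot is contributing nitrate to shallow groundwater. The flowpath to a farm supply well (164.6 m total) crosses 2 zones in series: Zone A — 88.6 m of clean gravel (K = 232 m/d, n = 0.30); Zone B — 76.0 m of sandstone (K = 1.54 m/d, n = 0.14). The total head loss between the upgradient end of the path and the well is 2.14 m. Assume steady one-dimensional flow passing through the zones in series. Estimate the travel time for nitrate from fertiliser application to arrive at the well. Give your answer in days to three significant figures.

865 days

Continuity: the same q passes through each zone, so ΔH = q·Σ(L_j/K_j) — the zones act as resistances in series.
Σ(L/K) = 88.6/232 + 76.0/1.54 = 0.3819 + 49.35 = 49.73 d
q = ΔH / Σ(L/K) = 2.14 / 49.73 = 0.04303 m/d (same in every zone)
Zone A: v = q/n = 0.04303/0.30 = 0.1434 m/d → t_A = 88.6/0.1434 = 617.7 d
Zone B: v = q/n = 0.04303/0.14 = 0.3074 m/d → t_B = 76.0/0.3074 = 247.3 d
Total t = 617.7 + 247.3 = 865.0 d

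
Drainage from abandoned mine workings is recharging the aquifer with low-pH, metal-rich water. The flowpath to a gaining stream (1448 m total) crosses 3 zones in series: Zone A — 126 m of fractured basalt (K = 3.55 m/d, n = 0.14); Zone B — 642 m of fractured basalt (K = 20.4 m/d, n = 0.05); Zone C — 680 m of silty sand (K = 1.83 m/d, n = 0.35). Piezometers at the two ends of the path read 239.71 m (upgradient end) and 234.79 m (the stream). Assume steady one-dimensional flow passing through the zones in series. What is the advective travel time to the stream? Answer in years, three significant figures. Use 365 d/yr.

70.3 years

Total head drop ΔH = 239.71 − 234.79 = 4.92 m
Continuity: the same q passes through each zone, so ΔH = q·Σ(L_j/K_j) — the zones act as resistances in series.
Σ(L/K) = 126/3.55 + 642/20.4 + 680/1.83 = 35.49 + 31.47 + 371.6 = 438.5 d
q = ΔH / Σ(L/K) = 4.92 / 438.5 = 0.01122 m/d (same in every zone)
Zone A: v = q/n = 0.01122/0.14 = 0.08013 m/d → t_A = 126/0.08013 = 1572 d
Zone B: v = q/n = 0.01122/0.05 = 0.2244 m/d → t_B = 642/0.2244 = 2861 d
Zone C: v = q/n = 0.01122/0.35 = 0.03205 m/d → t_C = 680/0.03205 = 21210 d
Total t = 1572 + 2861 + 21210 = 25650 d
   = 25650 / 365 = 70.3 yr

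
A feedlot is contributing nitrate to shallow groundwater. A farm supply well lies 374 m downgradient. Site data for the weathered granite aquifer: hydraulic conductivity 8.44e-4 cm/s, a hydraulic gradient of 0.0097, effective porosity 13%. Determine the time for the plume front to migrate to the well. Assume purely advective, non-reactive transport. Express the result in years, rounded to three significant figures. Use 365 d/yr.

K = 8.44e-4 cm/s × 864 = 0.7292 m/d
q = Ki = 0.7292 × 0.0097 = 0.007073 m/d
v_s = q/n_e = 0.007073/0.13 = 0.05441 m/d
t = L / v = 374 / 0.05441 = 6874 d
   = 6874 / 365 = 18.8 yr

18.8 years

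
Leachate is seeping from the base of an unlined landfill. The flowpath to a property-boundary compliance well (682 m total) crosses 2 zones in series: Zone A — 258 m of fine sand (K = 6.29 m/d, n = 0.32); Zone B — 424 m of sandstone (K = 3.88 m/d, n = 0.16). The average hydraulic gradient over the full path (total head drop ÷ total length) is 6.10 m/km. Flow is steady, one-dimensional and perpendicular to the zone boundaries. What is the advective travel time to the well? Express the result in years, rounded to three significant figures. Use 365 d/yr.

Continuity: the same q passes through each zone, so ΔH = q·Σ(L_j/K_j) — the zones act as resistances in series.
Σ(L/K) = 258/6.29 + 424/3.88 = 41.02 + 109.3 = 150.3 d
K_eq = L_total / Σ(L/K) = 682 / 150.3 = 4.538 m/d
q = K_eq · i = 4.538 × 0.0061 = 0.02768 m/d (same in every zone)
Zone A: v = q/n = 0.02768/0.32 = 0.08650 m/d → t_A = 258/0.08650 = 2983 d
Zone B: v = q/n = 0.02768/0.16 = 0.1730 m/d → t_B = 424/0.1730 = 2451 d
Total t = 2983 + 2451 = 5434 d
   = 5434 / 365 = 14.9 yr

14.9 years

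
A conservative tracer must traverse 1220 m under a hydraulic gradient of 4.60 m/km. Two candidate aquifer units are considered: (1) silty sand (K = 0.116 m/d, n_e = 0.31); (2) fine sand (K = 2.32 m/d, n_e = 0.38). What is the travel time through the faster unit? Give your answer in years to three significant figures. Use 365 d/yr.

Unit 1 (silty sand): v = 0.116×0.0046/0.31 = 0.001721 m/d, t = 1220/0.001721 = 708800 d
Unit 2 (fine sand): v = 2.32×0.0046/0.38 = 0.02808 m/d, t = 1220/0.02808 = 43440 d
Faster: 43440 d / 365 = 119 yr

119 years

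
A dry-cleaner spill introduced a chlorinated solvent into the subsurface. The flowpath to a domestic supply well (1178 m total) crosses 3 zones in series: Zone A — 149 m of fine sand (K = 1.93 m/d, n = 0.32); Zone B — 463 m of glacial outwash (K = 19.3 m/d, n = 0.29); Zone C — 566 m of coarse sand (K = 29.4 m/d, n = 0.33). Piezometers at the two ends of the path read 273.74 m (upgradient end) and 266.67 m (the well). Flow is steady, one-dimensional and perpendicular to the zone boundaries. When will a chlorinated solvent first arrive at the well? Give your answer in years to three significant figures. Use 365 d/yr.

Total head drop ΔH = 273.74 − 266.67 = 7.07 m
Steady 1-D flow in series ⇒ the Darcy flux q is identical in every zone and the zone head losses add (resistances L/K in series).
Σ(L/K) = 149/1.93 + 463/19.3 + 566/29.4 = 77.20 + 23.99 + 19.25 = 120.4 d
q = ΔH / Σ(L/K) = 7.07 / 120.4 = 0.05870 m/d (same in every zone)
Zone A: v = q/n = 0.05870/0.32 = 0.1834 m/d → t_A = 149/0.1834 = 812.3 d
Zone B: v = q/n = 0.05870/0.29 = 0.2024 m/d → t_B = 463/0.2024 = 2287 d
Zone C: v = q/n = 0.05870/0.33 = 0.1779 m/d → t_C = 566/0.1779 = 3182 d
Total t = 812.3 + 2287 + 3182 = 6282 d
   = 6282 / 365 = 17.2 yr

17.2 years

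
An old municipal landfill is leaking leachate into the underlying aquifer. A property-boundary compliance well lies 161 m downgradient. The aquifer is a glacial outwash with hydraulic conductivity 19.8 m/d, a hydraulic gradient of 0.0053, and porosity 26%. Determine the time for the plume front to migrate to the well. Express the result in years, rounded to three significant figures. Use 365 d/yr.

Darcy flux q = K·i = 19.8 × 0.0053 = 0.1049 m/d
Average linear velocity = 0.1049 / 0.26 = 0.4036 m/d
t = L / v = 161 / 0.4036 = 398.9 d
   = 398.9 / 365 = 1.09 yr

1.09 years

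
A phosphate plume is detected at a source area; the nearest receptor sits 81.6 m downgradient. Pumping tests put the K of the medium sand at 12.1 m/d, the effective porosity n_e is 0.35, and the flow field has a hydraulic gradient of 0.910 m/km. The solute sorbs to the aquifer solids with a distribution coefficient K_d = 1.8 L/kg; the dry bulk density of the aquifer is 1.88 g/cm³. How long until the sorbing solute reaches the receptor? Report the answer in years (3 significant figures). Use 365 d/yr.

75.8 years

Specific discharge q = 12.1 × 9.1e-4 = 0.01101 m/d
Average linear velocity = 0.01101 / 0.35 = 0.03146 m/d
Retardation R = 1 + ρ_b·K_d/n = 1 + 1.88×1.8/0.35 = 10.67
Contaminant velocity v_c = v/R = 0.03146/10.67 = 0.002949 m/d
t = L/v_c = 81.6/0.002949 = 27670 d
   = 27670/365 = 75.8 yr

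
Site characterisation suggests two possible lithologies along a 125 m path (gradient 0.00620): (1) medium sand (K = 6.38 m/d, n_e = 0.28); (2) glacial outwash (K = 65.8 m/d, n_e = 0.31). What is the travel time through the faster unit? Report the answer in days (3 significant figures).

Unit 1 (medium sand): v = 6.38×0.0062/0.28 = 0.1413 m/d, t = 125/0.1413 = 884.8 d
Unit 2 (glacial outwash): v = 65.8×0.0062/0.31 = 1.316 m/d, t = 125/1.316 = 94.98 d
Faster unit: t = 95.0 d

95.0 days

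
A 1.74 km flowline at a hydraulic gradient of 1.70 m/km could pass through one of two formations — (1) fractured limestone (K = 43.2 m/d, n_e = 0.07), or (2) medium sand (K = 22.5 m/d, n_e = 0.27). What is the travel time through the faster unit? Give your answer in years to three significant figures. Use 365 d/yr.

4.54 years

Unit 1 (fractured limestone): v = 43.2×0.0017/0.07 = 1.049 m/d, t = 1740/1.049 = 1658 d
Unit 2 (medium sand): v = 22.5×0.0017/0.27 = 0.1417 m/d, t = 1740/0.1417 = 12280 d
Faster: 1658 d / 365 = 4.54 yr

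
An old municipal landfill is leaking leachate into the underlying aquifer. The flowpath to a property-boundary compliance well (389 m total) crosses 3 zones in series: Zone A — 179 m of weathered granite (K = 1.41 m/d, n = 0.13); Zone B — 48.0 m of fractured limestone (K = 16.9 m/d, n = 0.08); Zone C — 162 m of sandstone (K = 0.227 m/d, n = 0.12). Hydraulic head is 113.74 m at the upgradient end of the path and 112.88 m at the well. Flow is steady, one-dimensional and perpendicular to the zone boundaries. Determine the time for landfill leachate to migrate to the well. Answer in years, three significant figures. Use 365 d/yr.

125 years

Total head drop ΔH = 113.74 − 112.88 = 0.86 m
Steady 1-D flow in series ⇒ the Darcy flux q is identical in every zone and the zone head losses add (resistances L/K in series).
Σ(L/K) = 179/1.41 + 48.0/16.9 + 162/0.227 = 127.0 + 2.840 + 713.7 = 843.4 d
q = ΔH / Σ(L/K) = 0.86 / 843.4 = 0.001020 m/d (same in every zone)
Zone A: v = q/n = 0.001020/0.13 = 0.007843 m/d → t_A = 179/0.007843 = 22820 d
Zone B: v = q/n = 0.001020/0.08 = 0.01275 m/d → t_B = 48.0/0.01275 = 3766 d
Zone C: v = q/n = 0.001020/0.12 = 0.008497 m/d → t_C = 162/0.008497 = 19070 d
Total t = 22820 + 3766 + 19070 = 45650 d
   = 45650 / 365 = 125 yr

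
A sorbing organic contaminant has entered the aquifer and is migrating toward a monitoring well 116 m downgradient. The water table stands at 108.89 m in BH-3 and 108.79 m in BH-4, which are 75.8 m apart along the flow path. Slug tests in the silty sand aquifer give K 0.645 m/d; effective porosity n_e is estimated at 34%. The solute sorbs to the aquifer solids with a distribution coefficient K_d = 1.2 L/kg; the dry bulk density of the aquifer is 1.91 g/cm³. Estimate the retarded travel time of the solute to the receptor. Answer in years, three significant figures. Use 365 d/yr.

Hydraulic gradient i = (108.89 − 108.79) / 75.8 = 0.10 / 75.8 = 0.001319
q = Ki = 0.645 × 0.001319 = 8.509e-4 m/d
Average linear velocity = 8.509e-4 / 0.34 = 0.002503 m/d
Retardation R = 1 + ρ_b·K_d/n = 1 + 1.91×1.2/0.34 = 7.741
Contaminant velocity v_c = v/R = 0.002503/7.741 = 3.233e-4 m/d
t = L/v_c = 116/3.233e-4 = 358800 d
   = 358800/365 = 983 yr

983 years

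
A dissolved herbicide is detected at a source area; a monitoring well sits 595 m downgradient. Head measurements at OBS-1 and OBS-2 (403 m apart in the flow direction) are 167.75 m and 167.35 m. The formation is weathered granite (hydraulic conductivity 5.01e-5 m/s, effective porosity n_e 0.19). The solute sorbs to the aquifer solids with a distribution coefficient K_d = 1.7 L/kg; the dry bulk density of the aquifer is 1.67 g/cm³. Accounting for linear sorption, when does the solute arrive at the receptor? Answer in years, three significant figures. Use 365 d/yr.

Hydraulic gradient i = (167.75 − 167.35) / 403 = 0.40 / 403 = 9.926e-4
K = 5.01e-5 m/s × 86400 s/d = 4.329 m/d
q = Ki = 4.329 × 9.926e-4 = 0.004296 m/d
Seepage velocity v = q / n = 0.004296 / 0.19 = 0.02261 m/d
Retardation R = 1 + ρ_b·K_d/n = 1 + 1.67×1.7/0.19 = 15.94
Contaminant velocity v_c = v/R = 0.02261/15.94 = 0.001418 m/d
t = L/v_c = 595/0.001418 = 419500 d
   = 419500/365 = 1150 yr

1150 years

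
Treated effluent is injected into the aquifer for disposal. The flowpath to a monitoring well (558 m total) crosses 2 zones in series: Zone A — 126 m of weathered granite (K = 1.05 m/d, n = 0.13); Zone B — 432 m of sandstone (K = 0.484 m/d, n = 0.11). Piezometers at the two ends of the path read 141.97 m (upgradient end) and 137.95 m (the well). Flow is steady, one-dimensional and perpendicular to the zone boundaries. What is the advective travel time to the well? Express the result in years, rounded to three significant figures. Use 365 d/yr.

Total head drop ΔH = 141.97 − 137.95 = 4.02 m
Continuity: the same q passes through each zone, so ΔH = q·Σ(L_j/K_j) — the zones act as resistances in series.
Σ(L/K) = 126/1.05 + 432/0.484 = 120.0 + 892.6 = 1013 d
q = ΔH / Σ(L/K) = 4.02 / 1013 = 0.003970 m/d (same in every zone)
Zone A: v = q/n = 0.003970/0.13 = 0.03054 m/d → t_A = 126/0.03054 = 4126 d
Zone B: v = q/n = 0.003970/0.11 = 0.03609 m/d → t_B = 432/0.03609 = 11970 d
Total t = 4126 + 11970 = 16100 d
   = 16100 / 365 = 44.1 yr

44.1 years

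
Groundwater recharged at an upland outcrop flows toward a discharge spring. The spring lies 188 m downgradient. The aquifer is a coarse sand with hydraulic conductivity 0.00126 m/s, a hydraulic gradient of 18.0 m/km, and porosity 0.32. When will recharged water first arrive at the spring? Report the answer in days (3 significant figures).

30.7 days

K = 0.00126 m/s × 86400 s/d = 108.9 m/d
q = Ki = 108.9 × 0.018 = 1.960 m/d
v_s = q/n_e = 1.960/0.32 = 6.124 m/d
t = L / v = 188 / 6.124 = 30.70 d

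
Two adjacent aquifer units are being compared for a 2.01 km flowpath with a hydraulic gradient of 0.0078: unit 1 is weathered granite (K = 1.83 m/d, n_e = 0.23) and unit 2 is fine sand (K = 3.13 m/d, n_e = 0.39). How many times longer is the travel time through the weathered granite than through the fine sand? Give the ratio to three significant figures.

Unit 1 (weathered granite): v = 1.83×0.0078/0.23 = 0.06206 m/d, t = 2010/0.06206 = 32390 d
Unit 2 (fine sand): v = 3.13×0.0078/0.39 = 0.06260 m/d, t = 2010/0.06260 = 32110 d
t(weathered granite) / t(fine sand) = 32390/32110 = 1.01

1.01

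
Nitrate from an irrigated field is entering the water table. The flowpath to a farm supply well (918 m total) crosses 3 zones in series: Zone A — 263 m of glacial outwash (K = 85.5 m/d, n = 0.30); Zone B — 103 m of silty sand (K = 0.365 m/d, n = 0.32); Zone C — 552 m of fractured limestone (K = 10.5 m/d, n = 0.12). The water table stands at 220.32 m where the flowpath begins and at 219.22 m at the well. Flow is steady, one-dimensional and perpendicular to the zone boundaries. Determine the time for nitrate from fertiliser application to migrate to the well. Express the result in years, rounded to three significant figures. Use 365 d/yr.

150 years

Total head drop ΔH = 220.32 − 219.22 = 1.10 m
Steady 1-D flow in series ⇒ the Darcy flux q is identical in every zone and the zone head losses add (resistances L/K in series).
Σ(L/K) = 263/85.5 + 103/0.365 + 552/10.5 = 3.076 + 282.2 + 52.57 = 337.8 d
q = ΔH / Σ(L/K) = 1.10 / 337.8 = 0.003256 m/d (same in every zone)
Zone A: v = q/n = 0.003256/0.30 = 0.01085 m/d → t_A = 263/0.01085 = 24230 d
Zone B: v = q/n = 0.003256/0.32 = 0.01017 m/d → t_B = 103/0.01017 = 10120 d
Zone C: v = q/n = 0.003256/0.12 = 0.02713 m/d → t_C = 552/0.02713 = 20340 d
Total t = 24230 + 10120 + 20340 = 54700 d
   = 54700 / 365 = 150 yr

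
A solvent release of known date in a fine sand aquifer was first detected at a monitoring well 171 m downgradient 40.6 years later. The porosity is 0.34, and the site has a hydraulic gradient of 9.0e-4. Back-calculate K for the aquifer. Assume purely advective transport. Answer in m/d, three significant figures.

4.36 m/d

t = 40.6 years = 14820 d
v = L / t = 171 / 14820 = 0.01154 m/d
K = v · n / i = 0.01154 × 0.34 / 9.0e-4 = 4.36 m/d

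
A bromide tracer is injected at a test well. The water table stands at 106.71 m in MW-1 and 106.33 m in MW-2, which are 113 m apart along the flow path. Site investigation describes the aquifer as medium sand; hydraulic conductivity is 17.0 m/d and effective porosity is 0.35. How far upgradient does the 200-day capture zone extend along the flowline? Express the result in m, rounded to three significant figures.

Hydraulic gradient i = (106.71 − 106.33) / 113 = 0.38 / 113 = 0.003363
Darcy flux q = K·i = 17.0 × 0.003363 = 0.05717 m/d
Seepage velocity v = q / n = 0.05717 / 0.35 = 0.1633 m/d
L = v × T = 0.1633 × 200 = 32.67 m

32.7 m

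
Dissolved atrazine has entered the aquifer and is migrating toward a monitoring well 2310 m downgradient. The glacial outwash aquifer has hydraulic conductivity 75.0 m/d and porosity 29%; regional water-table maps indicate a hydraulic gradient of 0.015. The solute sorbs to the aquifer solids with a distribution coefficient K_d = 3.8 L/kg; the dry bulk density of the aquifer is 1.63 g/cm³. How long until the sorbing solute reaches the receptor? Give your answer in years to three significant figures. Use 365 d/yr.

36.5 years

Specific discharge q = 75.0 × 0.015 = 1.125 m/d
v = Ki/n = 75.0·0.015/0.29 = 3.879 m/d
Retardation R = 1 + ρ_b·K_d/n = 1 + 1.63×3.8/0.29 = 22.36
Contaminant velocity v_c = v/R = 3.879/22.36 = 0.1735 m/d
t = L/v_c = 2310/0.1735 = 13310 d
   = 13310/365 = 36.5 yr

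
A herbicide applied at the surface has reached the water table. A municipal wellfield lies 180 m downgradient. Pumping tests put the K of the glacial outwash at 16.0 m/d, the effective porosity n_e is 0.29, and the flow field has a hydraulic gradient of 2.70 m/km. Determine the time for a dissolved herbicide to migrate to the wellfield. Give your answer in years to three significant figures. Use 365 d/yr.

3.31 years

Darcy flux q = K·i = 16.0 × 0.0027 = 0.04320 m/d
v = Ki/n = 16.0·0.0027/0.29 = 0.1490 m/d
t = L / v = 180 / 0.1490 = 1208 d
   = 1208 / 365 = 3.31 yr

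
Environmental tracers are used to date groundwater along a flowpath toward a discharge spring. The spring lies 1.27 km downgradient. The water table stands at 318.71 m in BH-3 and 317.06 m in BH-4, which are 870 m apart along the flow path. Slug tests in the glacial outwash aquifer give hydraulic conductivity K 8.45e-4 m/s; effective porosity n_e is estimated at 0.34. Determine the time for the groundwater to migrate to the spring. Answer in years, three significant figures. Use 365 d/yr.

8.54 years

Hydraulic gradient i = (318.71 − 317.06) / 870 = 1.65 / 870 = 0.001897
K = 8.45e-4 m/s × 86400 s/d = 73.01 m/d
Darcy flux q = K·i = 73.01 × 0.001897 = 0.1385 m/d
v = Ki/n = 73.01·0.001897/0.34 = 0.4072 m/d
L = 1.27 km = 1270 m
t = L / v = 1270 / 0.4072 = 3119 d
   = 3119 / 365 = 8.54 yr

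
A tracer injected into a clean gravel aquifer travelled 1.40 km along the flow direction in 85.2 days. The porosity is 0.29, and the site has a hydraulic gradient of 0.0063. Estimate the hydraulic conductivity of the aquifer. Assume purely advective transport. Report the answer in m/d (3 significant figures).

L = 1.40 km = 1400 m
v = L / t = 1400 / 85.2 = 16.43 m/d
K = v · n / i = 16.43 × 0.29 / 0.0063 = 756 m/d

756 m/d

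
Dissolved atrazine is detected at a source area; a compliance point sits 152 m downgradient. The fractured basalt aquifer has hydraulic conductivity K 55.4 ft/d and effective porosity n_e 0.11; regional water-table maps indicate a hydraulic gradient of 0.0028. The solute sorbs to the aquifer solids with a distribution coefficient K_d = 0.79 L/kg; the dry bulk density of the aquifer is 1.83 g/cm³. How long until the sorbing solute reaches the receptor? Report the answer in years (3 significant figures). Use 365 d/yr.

K = 55.4 ft/d × 0.3048 = 16.89 m/d
Darcy flux q = K·i = 16.89 × 0.0028 = 0.04728 m/d
v_s = q/n_e = 0.04728/0.11 = 0.4298 m/d
Retardation R = 1 + ρ_b·K_d/n = 1 + 1.83×0.79/0.11 = 14.14
Contaminant velocity v_c = v/R = 0.4298/14.14 = 0.03039 m/d
t = L/v_c = 152/0.03039 = 5001 d
   = 5001/365 = 13.7 yr

13.7 years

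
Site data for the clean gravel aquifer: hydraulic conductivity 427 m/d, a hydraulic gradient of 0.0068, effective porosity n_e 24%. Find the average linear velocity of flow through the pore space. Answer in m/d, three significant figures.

12.1 m/d

Specific discharge q = 427 × 0.0068 = 2.904 m/d
v = Ki/n = 427·0.0068/0.24 = 12.10 m/d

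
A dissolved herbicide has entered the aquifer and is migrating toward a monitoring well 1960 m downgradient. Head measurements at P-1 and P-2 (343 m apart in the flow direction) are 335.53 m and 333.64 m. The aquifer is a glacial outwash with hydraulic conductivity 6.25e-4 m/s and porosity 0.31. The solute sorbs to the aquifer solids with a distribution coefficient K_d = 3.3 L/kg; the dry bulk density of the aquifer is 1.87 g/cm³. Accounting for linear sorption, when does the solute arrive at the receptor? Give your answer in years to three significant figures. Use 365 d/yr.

117 years

Hydraulic gradient i = (335.53 − 333.64) / 343 = 1.89 / 343 = 0.005510
K = 6.25e-4 m/s × 86400 s/d = 54.00 m/d
Specific discharge q = 54.00 × 0.005510 = 0.2976 m/d
v = Ki/n = 54.00·0.005510/0.31 = 0.9598 m/d
Retardation R = 1 + ρ_b·K_d/n = 1 + 1.87×3.3/0.31 = 20.91
Contaminant velocity v_c = v/R = 0.9598/20.91 = 0.04591 m/d
t = L/v_c = 1960/0.04591 = 42690 d
   = 42690/365 = 117 yr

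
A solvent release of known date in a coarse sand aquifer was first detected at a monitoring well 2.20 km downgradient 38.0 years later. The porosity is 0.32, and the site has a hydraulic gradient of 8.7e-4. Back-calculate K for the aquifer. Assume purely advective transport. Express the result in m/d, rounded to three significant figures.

58.3 m/d

t = 38.0 years = 13870 d
L = 2.20 km = 2200 m
v = L / t = 2200 / 13870 = 0.1586 m/d
K = v · n / i = 0.1586 × 0.32 / 8.7e-4 = 58.3 m/d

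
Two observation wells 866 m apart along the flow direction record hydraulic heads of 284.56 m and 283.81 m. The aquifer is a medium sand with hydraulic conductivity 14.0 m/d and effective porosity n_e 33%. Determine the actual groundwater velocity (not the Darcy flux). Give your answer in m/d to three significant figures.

0.0367 m/d

Hydraulic gradient i = (284.56 − 283.81) / 866 = 0.75 / 866 = 8.661e-4
Darcy flux q = K·i = 14.0 × 8.661e-4 = 0.01212 m/d
Average linear velocity = 0.01212 / 0.33 = 0.03674 m/d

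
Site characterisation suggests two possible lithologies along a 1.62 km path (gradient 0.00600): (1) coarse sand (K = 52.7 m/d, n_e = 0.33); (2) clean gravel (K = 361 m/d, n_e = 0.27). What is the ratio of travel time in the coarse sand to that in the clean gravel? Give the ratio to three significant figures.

8.37

Unit 1 (coarse sand): v = 52.7×0.0060/0.33 = 0.9582 m/d, t = 1620/0.9582 = 1691 d
Unit 2 (clean gravel): v = 361×0.0060/0.27 = 8.022 m/d, t = 1620/8.022 = 201.9 d
t(coarse sand) / t(clean gravel) = 1691/201.9 = 8.37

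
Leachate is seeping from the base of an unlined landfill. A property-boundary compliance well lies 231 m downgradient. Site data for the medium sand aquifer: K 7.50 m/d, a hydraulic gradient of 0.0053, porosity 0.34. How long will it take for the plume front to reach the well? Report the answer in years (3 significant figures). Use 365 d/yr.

q = Ki = 7.50 × 0.0053 = 0.03975 m/d
v = Ki/n = 7.50·0.0053/0.34 = 0.1169 m/d
t = L / v = 231 / 0.1169 = 1976 d
   = 1976 / 365 = 5.41 yr

5.41 years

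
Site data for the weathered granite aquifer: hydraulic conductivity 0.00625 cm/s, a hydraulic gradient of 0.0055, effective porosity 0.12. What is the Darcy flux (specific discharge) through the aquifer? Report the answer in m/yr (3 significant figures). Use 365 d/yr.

10.8 m/yr

K = 0.00625 cm/s × 864 = 5.400 m/d
q = Ki = 5.400 × 0.0055 = 0.02970 m/d
   = 0.02970 × 365 = 10.8 m/yr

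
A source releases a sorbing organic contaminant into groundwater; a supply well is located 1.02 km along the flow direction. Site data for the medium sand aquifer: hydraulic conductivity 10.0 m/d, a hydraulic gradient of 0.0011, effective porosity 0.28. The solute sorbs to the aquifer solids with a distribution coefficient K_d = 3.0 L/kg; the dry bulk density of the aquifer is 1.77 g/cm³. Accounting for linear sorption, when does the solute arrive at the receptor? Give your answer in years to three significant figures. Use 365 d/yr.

Darcy flux q = K·i = 10.0 × 0.0011 = 0.01100 m/d
v_s = q/n_e = 0.01100/0.28 = 0.03929 m/d
Retardation R = 1 + ρ_b·K_d/n = 1 + 1.77×3.0/0.28 = 19.96
Contaminant velocity v_c = v/R = 0.03929/19.96 = 0.001968 m/d
L = 1.02 km = 1020 m
t = L/v_c = 1020/0.001968 = 518300 d
   = 518300/365 = 1420 yr

1420 years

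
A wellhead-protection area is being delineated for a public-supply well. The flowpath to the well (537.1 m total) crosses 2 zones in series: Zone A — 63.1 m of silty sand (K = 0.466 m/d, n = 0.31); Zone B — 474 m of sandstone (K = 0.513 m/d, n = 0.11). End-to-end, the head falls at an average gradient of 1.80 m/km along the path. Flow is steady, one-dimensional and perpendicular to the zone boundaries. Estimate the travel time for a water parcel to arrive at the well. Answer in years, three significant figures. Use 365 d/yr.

For zones in series the flux q is common to all zones; the equivalent conductivity is the harmonic (thickness-weighted) mean, K_eq = L_total / Σ(L_j/K_j).
Σ(L/K) = 63.1/0.466 + 474/0.513 = 135.4 + 924.0 = 1059 d
K_eq = L_total / Σ(L/K) = 537.1 / 1059 = 0.5070 m/d
q = K_eq · i = 0.5070 × 0.0018 = 9.126e-4 m/d (same in every zone)
Zone A: v = q/n = 9.126e-4/0.31 = 0.002944 m/d → t_A = 63.1/0.002944 = 21430 d
Zone B: v = q/n = 9.126e-4/0.11 = 0.008296 m/d → t_B = 474/0.008296 = 57130 d
Total t = 21430 + 57130 = 78570 d
   = 78570 / 365 = 215 yr

215 years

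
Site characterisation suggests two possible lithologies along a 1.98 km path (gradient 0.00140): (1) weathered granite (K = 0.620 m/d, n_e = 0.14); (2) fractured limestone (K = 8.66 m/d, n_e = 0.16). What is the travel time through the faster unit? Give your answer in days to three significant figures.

Unit 1 (weathered granite): v = 0.620×0.0014/0.14 = 0.006200 m/d, t = 1980/0.006200 = 319400 d
Unit 2 (fractured limestone): v = 8.66×0.0014/0.16 = 0.07578 m/d, t = 1980/0.07578 = 26130 d
Faster unit: t = 26100 d

26100 days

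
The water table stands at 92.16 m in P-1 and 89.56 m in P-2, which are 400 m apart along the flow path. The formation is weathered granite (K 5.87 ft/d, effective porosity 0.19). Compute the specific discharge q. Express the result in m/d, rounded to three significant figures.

0.0116 m/d

Hydraulic gradient i = (92.16 − 89.56) / 400 = 2.60 / 400 = 0.006500
K = 5.87 ft/d × 0.3048 = 1.789 m/d
q = Ki = 1.789 × 0.006500 = 0.01163 m/d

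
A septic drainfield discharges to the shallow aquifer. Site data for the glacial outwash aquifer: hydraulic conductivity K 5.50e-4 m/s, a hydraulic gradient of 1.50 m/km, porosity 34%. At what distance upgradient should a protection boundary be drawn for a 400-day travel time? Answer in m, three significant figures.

83.9 m

K = 5.50e-4 m/s × 86400 s/d = 47.52 m/d
Specific discharge q = 47.52 × 0.0015 = 0.07128 m/d
v_s = q/n_e = 0.07128/0.34 = 0.2096 m/d
L = v × T = 0.2096 × 400 = 83.86 m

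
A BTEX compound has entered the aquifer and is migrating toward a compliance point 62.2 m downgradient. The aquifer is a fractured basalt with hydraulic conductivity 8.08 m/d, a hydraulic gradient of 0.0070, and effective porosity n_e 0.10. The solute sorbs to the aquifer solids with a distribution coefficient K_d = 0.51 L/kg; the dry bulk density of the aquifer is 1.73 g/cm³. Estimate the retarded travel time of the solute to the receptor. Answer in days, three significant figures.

1080 days

Specific discharge q = 8.08 × 0.0070 = 0.05656 m/d
Average linear velocity = 0.05656 / 0.10 = 0.5656 m/d
Retardation R = 1 + ρ_b·K_d/n = 1 + 1.73×0.51/0.10 = 9.823
Contaminant velocity v_c = v/R = 0.5656/9.823 = 0.05758 m/d
t = L/v_c = 62.2/0.05758 = 1080 d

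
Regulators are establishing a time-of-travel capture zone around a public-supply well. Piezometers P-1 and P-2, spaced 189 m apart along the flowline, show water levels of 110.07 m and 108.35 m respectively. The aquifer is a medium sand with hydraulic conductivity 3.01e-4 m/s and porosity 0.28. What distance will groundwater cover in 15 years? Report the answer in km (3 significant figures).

Hydraulic gradient i = (110.07 − 108.35) / 189 = 1.72 / 189 = 0.009101
K = 3.01e-4 m/s × 86400 s/d = 26.01 m/d
Darcy flux q = K·i = 26.01 × 0.009101 = 0.2367 m/d
v_s = q/n_e = 0.2367/0.28 = 0.8453 m/d
T = 15 yr × 365 = 5475 d
L = v × T = 0.8453 × 5475 = 4628 m
   = 4.63 km

4.63 km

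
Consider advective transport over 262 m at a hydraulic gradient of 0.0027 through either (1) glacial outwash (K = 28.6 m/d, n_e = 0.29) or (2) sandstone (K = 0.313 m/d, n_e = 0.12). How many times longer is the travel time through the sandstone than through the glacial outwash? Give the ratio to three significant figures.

37.8

Unit 1 (glacial outwash): v = 28.6×0.0027/0.29 = 0.2663 m/d, t = 262/0.2663 = 983.9 d
Unit 2 (sandstone): v = 0.313×0.0027/0.12 = 0.007043 m/d, t = 262/0.007043 = 37200 d
t(sandstone) / t(glacial outwash) = 37200/983.9 = 37.8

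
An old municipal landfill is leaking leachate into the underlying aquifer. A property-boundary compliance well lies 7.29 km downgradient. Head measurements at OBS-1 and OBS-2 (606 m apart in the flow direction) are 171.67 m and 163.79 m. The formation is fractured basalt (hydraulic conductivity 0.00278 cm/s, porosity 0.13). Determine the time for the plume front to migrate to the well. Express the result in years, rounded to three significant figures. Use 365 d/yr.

83.1 years

Hydraulic gradient i = (171.67 − 163.79) / 606 = 7.88 / 606 = 0.01300
K = 0.00278 cm/s × 864 = 2.402 m/d
Specific discharge q = 2.402 × 0.01300 = 0.03123 m/d
Seepage velocity v = q / n = 0.03123 / 0.13 = 0.2403 m/d
L = 7.29 km = 7290 m
t = L / v = 7290 / 0.2403 = 30340 d
   = 30340 / 365 = 83.1 yr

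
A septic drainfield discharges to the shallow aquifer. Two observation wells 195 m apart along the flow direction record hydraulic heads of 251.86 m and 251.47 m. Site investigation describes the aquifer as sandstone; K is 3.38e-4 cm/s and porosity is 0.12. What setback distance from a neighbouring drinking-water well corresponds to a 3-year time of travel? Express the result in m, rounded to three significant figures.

5.33 m

Hydraulic gradient i = (251.86 − 251.47) / 195 = 0.39 / 195 = 0.002000
K = 3.38e-4 cm/s × 864 = 0.2920 m/d
q = Ki = 0.2920 × 0.002000 = 5.841e-4 m/d
Average linear velocity = 5.841e-4 / 0.12 = 0.004867 m/d
T = 3 yr × 365 = 1095 d
L = v × T = 0.004867 × 1095 = 5.330 m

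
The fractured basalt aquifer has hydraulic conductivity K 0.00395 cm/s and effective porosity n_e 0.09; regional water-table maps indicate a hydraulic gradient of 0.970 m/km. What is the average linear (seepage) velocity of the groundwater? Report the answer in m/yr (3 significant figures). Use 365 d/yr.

13.4 m/yr

K = 0.00395 cm/s × 864 = 3.413 m/d
Darcy flux q = K·i = 3.413 × 9.7e-4 = 0.003310 m/d
v_s = q/n_e = 0.003310/0.09 = 0.03678 m/d
   = 0.03678 × 365 = 13.4 m/yr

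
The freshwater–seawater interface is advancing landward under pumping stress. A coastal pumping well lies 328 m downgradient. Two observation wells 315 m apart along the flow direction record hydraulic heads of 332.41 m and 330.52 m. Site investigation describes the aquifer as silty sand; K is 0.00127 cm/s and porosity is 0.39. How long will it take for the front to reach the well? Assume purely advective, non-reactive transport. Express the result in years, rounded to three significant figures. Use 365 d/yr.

Hydraulic gradient i = (332.41 − 330.52) / 315 = 1.89 / 315 = 0.006000
K = 0.00127 cm/s × 864 = 1.097 m/d
q = Ki = 1.097 × 0.006000 = 0.006584 m/d
v = Ki/n = 1.097·0.006000/0.39 = 0.01688 m/d
t = L / v = 328 / 0.01688 = 19430 d
   = 19430 / 365 = 53.2 yr

53.2 years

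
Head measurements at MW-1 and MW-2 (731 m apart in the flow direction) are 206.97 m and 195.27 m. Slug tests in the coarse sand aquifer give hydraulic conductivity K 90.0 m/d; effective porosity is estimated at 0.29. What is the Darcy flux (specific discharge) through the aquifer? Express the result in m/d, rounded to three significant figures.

1.44 m/d

Hydraulic gradient i = (206.97 − 195.27) / 731 = 11.70 / 731 = 0.01601
Darcy flux q = K·i = 90.0 × 0.01601 = 1.440 m/d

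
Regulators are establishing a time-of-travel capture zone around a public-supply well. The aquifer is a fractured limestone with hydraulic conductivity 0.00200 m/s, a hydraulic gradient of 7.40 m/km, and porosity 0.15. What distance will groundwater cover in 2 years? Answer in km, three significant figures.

K = 0.00200 m/s × 86400 s/d = 172.8 m/d
Darcy flux q = K·i = 172.8 × 0.0074 = 1.279 m/d
v = Ki/n = 172.8·0.0074/0.15 = 8.525 m/d
T = 2 yr × 365 = 730 d
L = v × T = 8.525 × 730 = 6223 m
   = 6.22 km

6.22 km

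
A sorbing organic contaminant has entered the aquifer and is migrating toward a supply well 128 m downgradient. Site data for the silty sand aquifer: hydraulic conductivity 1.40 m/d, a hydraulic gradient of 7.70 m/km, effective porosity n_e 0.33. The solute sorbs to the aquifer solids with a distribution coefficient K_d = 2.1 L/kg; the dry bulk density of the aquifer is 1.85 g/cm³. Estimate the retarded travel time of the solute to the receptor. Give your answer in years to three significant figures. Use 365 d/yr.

Darcy flux q = K·i = 1.40 × 0.0077 = 0.01078 m/d
Seepage velocity v = q / n = 0.01078 / 0.33 = 0.03267 m/d
Retardation R = 1 + ρ_b·K_d/n = 1 + 1.85×2.1/0.33 = 12.77
Contaminant velocity v_c = v/R = 0.03267/12.77 = 0.002558 m/d
t = L/v_c = 128/0.002558 = 50050 d
   = 50050/365 = 137 yr

137 years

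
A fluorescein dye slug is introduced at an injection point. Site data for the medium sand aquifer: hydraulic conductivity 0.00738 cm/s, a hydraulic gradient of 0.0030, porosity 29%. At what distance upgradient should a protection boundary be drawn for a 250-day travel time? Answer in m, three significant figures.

K = 0.00738 cm/s × 864 = 6.376 m/d
Specific discharge q = 6.376 × 0.0030 = 0.01913 m/d
Average linear velocity = 0.01913 / 0.29 = 0.06596 m/d
L = v × T = 0.06596 × 250 = 16.49 m

16.5 m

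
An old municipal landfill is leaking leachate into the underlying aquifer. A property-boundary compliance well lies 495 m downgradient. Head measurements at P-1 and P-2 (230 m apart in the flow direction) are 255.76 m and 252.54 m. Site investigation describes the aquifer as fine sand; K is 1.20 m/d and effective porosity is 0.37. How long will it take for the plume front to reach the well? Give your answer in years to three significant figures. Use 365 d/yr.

Hydraulic gradient i = (255.76 − 252.54) / 230 = 3.22 / 230 = 0.01400
Specific discharge q = 1.20 × 0.01400 = 0.01680 m/d
Seepage velocity v = q / n = 0.01680 / 0.37 = 0.04541 m/d
t = L / v = 495 / 0.04541 = 10900 d
   = 10900 / 365 = 29.9 yr

29.9 years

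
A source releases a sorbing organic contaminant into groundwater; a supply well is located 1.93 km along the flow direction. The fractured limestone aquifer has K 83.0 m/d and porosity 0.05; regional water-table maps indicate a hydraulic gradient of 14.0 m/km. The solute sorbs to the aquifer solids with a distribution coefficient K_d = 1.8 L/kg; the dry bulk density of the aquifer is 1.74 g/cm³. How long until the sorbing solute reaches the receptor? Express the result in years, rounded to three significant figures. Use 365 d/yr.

Specific discharge q = 83.0 × 0.014 = 1.162 m/d
v_s = q/n_e = 1.162/0.05 = 23.24 m/d
Retardation R = 1 + ρ_b·K_d/n = 1 + 1.74×1.8/0.05 = 63.64
Contaminant velocity v_c = v/R = 23.24/63.64 = 0.3652 m/d
L = 1.93 km = 1930 m
t = L/v_c = 1930/0.3652 = 5285 d
   = 5285/365 = 14.5 yr

14.5 years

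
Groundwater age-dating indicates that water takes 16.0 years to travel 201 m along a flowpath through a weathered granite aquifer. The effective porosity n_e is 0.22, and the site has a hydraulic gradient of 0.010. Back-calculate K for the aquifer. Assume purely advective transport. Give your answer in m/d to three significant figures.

0.757 m/d

t = 16.0 years = 5840 d
v = L / t = 201 / 5840 = 0.03442 m/d
K = v · n / i = 0.03442 × 0.22 / 0.010 = 0.757 m/d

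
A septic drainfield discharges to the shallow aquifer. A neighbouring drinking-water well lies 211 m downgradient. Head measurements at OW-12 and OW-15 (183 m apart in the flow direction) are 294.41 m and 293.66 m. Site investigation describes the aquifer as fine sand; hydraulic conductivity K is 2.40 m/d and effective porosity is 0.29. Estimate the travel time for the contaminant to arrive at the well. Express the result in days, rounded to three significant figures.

6220 days

Hydraulic gradient i = (294.41 − 293.66) / 183 = 0.75 / 183 = 0.004098
Specific discharge q = 2.40 × 0.004098 = 0.009836 m/d
Average linear velocity = 0.009836 / 0.29 = 0.03392 m/d
t = L / v = 211 / 0.03392 = 6221 d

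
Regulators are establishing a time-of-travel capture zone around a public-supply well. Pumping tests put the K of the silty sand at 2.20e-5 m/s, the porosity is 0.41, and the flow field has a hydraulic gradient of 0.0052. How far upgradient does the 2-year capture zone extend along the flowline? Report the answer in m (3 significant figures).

K = 2.20e-5 m/s × 86400 s/d = 1.901 m/d
q = Ki = 1.901 × 0.0052 = 0.009884 m/d
Seepage velocity v = q / n = 0.009884 / 0.41 = 0.02411 m/d
T = 2 yr × 365 = 730 d
L = v × T = 0.02411 × 730 = 17.60 m

17.6 m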